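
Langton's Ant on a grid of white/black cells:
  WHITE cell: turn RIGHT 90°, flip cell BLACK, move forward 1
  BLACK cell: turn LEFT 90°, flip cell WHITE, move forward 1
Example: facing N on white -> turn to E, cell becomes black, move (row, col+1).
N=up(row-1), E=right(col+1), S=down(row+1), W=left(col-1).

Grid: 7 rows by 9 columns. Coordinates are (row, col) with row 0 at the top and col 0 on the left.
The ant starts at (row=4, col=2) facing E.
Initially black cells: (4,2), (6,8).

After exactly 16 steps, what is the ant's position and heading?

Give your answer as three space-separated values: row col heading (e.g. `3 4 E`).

Answer: 4 2 E

Derivation:
Step 1: on BLACK (4,2): turn L to N, flip to white, move to (3,2). |black|=1
Step 2: on WHITE (3,2): turn R to E, flip to black, move to (3,3). |black|=2
Step 3: on WHITE (3,3): turn R to S, flip to black, move to (4,3). |black|=3
Step 4: on WHITE (4,3): turn R to W, flip to black, move to (4,2). |black|=4
Step 5: on WHITE (4,2): turn R to N, flip to black, move to (3,2). |black|=5
Step 6: on BLACK (3,2): turn L to W, flip to white, move to (3,1). |black|=4
Step 7: on WHITE (3,1): turn R to N, flip to black, move to (2,1). |black|=5
Step 8: on WHITE (2,1): turn R to E, flip to black, move to (2,2). |black|=6
Step 9: on WHITE (2,2): turn R to S, flip to black, move to (3,2). |black|=7
Step 10: on WHITE (3,2): turn R to W, flip to black, move to (3,1). |black|=8
Step 11: on BLACK (3,1): turn L to S, flip to white, move to (4,1). |black|=7
Step 12: on WHITE (4,1): turn R to W, flip to black, move to (4,0). |black|=8
Step 13: on WHITE (4,0): turn R to N, flip to black, move to (3,0). |black|=9
Step 14: on WHITE (3,0): turn R to E, flip to black, move to (3,1). |black|=10
Step 15: on WHITE (3,1): turn R to S, flip to black, move to (4,1). |black|=11
Step 16: on BLACK (4,1): turn L to E, flip to white, move to (4,2). |black|=10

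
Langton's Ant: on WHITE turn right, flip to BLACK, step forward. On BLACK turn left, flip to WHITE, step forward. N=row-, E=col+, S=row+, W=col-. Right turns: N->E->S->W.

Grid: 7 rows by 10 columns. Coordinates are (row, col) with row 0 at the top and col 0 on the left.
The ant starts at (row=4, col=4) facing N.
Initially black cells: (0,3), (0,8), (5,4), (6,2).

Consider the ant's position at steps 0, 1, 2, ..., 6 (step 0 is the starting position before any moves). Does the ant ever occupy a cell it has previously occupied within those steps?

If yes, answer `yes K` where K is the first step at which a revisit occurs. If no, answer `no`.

Step 1: on WHITE (4,4): turn R to E, flip to black, move to (4,5). |black|=5 — new cell
Step 2: on WHITE (4,5): turn R to S, flip to black, move to (5,5). |black|=6 — new cell
Step 3: on WHITE (5,5): turn R to W, flip to black, move to (5,4). |black|=7 — new cell
Step 4: on BLACK (5,4): turn L to S, flip to white, move to (6,4). |black|=6 — new cell
Step 5: on WHITE (6,4): turn R to W, flip to black, move to (6,3). |black|=7 — new cell
Step 6: on WHITE (6,3): turn R to N, flip to black, move to (5,3). |black|=8 — new cell
No revisit within 6 steps.

Answer: no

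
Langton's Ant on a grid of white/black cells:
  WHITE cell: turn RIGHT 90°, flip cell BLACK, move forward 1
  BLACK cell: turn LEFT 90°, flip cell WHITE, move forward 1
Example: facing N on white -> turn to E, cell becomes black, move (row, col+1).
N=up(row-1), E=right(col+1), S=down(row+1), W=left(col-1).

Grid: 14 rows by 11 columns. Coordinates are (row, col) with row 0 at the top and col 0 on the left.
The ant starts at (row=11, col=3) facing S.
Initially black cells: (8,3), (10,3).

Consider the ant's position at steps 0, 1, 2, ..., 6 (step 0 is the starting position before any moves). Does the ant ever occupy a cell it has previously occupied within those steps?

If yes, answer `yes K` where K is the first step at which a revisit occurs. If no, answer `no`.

Step 1: on WHITE (11,3): turn R to W, flip to black, move to (11,2). |black|=3 — new cell
Step 2: on WHITE (11,2): turn R to N, flip to black, move to (10,2). |black|=4 — new cell
Step 3: on WHITE (10,2): turn R to E, flip to black, move to (10,3). |black|=5 — new cell
Step 4: on BLACK (10,3): turn L to N, flip to white, move to (9,3). |black|=4 — new cell
Step 5: on WHITE (9,3): turn R to E, flip to black, move to (9,4). |black|=5 — new cell
Step 6: on WHITE (9,4): turn R to S, flip to black, move to (10,4). |black|=6 — new cell
No revisit within 6 steps.

Answer: no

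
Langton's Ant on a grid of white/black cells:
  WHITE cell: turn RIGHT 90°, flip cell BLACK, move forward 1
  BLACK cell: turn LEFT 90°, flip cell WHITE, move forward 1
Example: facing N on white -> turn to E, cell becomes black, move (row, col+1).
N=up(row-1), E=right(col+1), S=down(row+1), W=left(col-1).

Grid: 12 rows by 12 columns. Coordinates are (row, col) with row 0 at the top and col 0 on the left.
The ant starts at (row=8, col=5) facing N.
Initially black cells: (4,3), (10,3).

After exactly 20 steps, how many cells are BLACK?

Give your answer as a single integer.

Answer: 8

Derivation:
Step 1: on WHITE (8,5): turn R to E, flip to black, move to (8,6). |black|=3
Step 2: on WHITE (8,6): turn R to S, flip to black, move to (9,6). |black|=4
Step 3: on WHITE (9,6): turn R to W, flip to black, move to (9,5). |black|=5
Step 4: on WHITE (9,5): turn R to N, flip to black, move to (8,5). |black|=6
Step 5: on BLACK (8,5): turn L to W, flip to white, move to (8,4). |black|=5
Step 6: on WHITE (8,4): turn R to N, flip to black, move to (7,4). |black|=6
Step 7: on WHITE (7,4): turn R to E, flip to black, move to (7,5). |black|=7
Step 8: on WHITE (7,5): turn R to S, flip to black, move to (8,5). |black|=8
Step 9: on WHITE (8,5): turn R to W, flip to black, move to (8,4). |black|=9
Step 10: on BLACK (8,4): turn L to S, flip to white, move to (9,4). |black|=8
Step 11: on WHITE (9,4): turn R to W, flip to black, move to (9,3). |black|=9
Step 12: on WHITE (9,3): turn R to N, flip to black, move to (8,3). |black|=10
Step 13: on WHITE (8,3): turn R to E, flip to black, move to (8,4). |black|=11
Step 14: on WHITE (8,4): turn R to S, flip to black, move to (9,4). |black|=12
Step 15: on BLACK (9,4): turn L to E, flip to white, move to (9,5). |black|=11
Step 16: on BLACK (9,5): turn L to N, flip to white, move to (8,5). |black|=10
Step 17: on BLACK (8,5): turn L to W, flip to white, move to (8,4). |black|=9
Step 18: on BLACK (8,4): turn L to S, flip to white, move to (9,4). |black|=8
Step 19: on WHITE (9,4): turn R to W, flip to black, move to (9,3). |black|=9
Step 20: on BLACK (9,3): turn L to S, flip to white, move to (10,3). |black|=8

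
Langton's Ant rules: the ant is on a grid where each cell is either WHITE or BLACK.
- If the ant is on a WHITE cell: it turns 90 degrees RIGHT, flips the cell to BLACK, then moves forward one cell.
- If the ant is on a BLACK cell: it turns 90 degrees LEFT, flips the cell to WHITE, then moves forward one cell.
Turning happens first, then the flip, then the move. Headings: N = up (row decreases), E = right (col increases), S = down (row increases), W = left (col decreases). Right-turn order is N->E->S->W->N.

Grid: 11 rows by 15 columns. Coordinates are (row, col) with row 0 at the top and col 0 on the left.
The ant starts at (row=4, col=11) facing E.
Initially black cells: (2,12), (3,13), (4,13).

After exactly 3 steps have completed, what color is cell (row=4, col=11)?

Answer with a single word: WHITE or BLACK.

Step 1: on WHITE (4,11): turn R to S, flip to black, move to (5,11). |black|=4
Step 2: on WHITE (5,11): turn R to W, flip to black, move to (5,10). |black|=5
Step 3: on WHITE (5,10): turn R to N, flip to black, move to (4,10). |black|=6

Answer: BLACK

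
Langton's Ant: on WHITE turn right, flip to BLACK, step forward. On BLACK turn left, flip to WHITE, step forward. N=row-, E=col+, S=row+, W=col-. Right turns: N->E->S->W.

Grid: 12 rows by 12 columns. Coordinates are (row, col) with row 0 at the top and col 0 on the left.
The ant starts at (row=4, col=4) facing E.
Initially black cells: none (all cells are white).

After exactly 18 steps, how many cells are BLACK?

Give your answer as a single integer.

Step 1: on WHITE (4,4): turn R to S, flip to black, move to (5,4). |black|=1
Step 2: on WHITE (5,4): turn R to W, flip to black, move to (5,3). |black|=2
Step 3: on WHITE (5,3): turn R to N, flip to black, move to (4,3). |black|=3
Step 4: on WHITE (4,3): turn R to E, flip to black, move to (4,4). |black|=4
Step 5: on BLACK (4,4): turn L to N, flip to white, move to (3,4). |black|=3
Step 6: on WHITE (3,4): turn R to E, flip to black, move to (3,5). |black|=4
Step 7: on WHITE (3,5): turn R to S, flip to black, move to (4,5). |black|=5
Step 8: on WHITE (4,5): turn R to W, flip to black, move to (4,4). |black|=6
Step 9: on WHITE (4,4): turn R to N, flip to black, move to (3,4). |black|=7
Step 10: on BLACK (3,4): turn L to W, flip to white, move to (3,3). |black|=6
Step 11: on WHITE (3,3): turn R to N, flip to black, move to (2,3). |black|=7
Step 12: on WHITE (2,3): turn R to E, flip to black, move to (2,4). |black|=8
Step 13: on WHITE (2,4): turn R to S, flip to black, move to (3,4). |black|=9
Step 14: on WHITE (3,4): turn R to W, flip to black, move to (3,3). |black|=10
Step 15: on BLACK (3,3): turn L to S, flip to white, move to (4,3). |black|=9
Step 16: on BLACK (4,3): turn L to E, flip to white, move to (4,4). |black|=8
Step 17: on BLACK (4,4): turn L to N, flip to white, move to (3,4). |black|=7
Step 18: on BLACK (3,4): turn L to W, flip to white, move to (3,3). |black|=6

Answer: 6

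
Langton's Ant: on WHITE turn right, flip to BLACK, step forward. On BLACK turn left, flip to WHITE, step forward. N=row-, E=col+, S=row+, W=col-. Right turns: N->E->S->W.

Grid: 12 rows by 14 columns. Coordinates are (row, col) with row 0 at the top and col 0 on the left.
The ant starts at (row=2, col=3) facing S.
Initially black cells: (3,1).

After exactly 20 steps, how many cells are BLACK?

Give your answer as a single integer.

Answer: 7

Derivation:
Step 1: on WHITE (2,3): turn R to W, flip to black, move to (2,2). |black|=2
Step 2: on WHITE (2,2): turn R to N, flip to black, move to (1,2). |black|=3
Step 3: on WHITE (1,2): turn R to E, flip to black, move to (1,3). |black|=4
Step 4: on WHITE (1,3): turn R to S, flip to black, move to (2,3). |black|=5
Step 5: on BLACK (2,3): turn L to E, flip to white, move to (2,4). |black|=4
Step 6: on WHITE (2,4): turn R to S, flip to black, move to (3,4). |black|=5
Step 7: on WHITE (3,4): turn R to W, flip to black, move to (3,3). |black|=6
Step 8: on WHITE (3,3): turn R to N, flip to black, move to (2,3). |black|=7
Step 9: on WHITE (2,3): turn R to E, flip to black, move to (2,4). |black|=8
Step 10: on BLACK (2,4): turn L to N, flip to white, move to (1,4). |black|=7
Step 11: on WHITE (1,4): turn R to E, flip to black, move to (1,5). |black|=8
Step 12: on WHITE (1,5): turn R to S, flip to black, move to (2,5). |black|=9
Step 13: on WHITE (2,5): turn R to W, flip to black, move to (2,4). |black|=10
Step 14: on WHITE (2,4): turn R to N, flip to black, move to (1,4). |black|=11
Step 15: on BLACK (1,4): turn L to W, flip to white, move to (1,3). |black|=10
Step 16: on BLACK (1,3): turn L to S, flip to white, move to (2,3). |black|=9
Step 17: on BLACK (2,3): turn L to E, flip to white, move to (2,4). |black|=8
Step 18: on BLACK (2,4): turn L to N, flip to white, move to (1,4). |black|=7
Step 19: on WHITE (1,4): turn R to E, flip to black, move to (1,5). |black|=8
Step 20: on BLACK (1,5): turn L to N, flip to white, move to (0,5). |black|=7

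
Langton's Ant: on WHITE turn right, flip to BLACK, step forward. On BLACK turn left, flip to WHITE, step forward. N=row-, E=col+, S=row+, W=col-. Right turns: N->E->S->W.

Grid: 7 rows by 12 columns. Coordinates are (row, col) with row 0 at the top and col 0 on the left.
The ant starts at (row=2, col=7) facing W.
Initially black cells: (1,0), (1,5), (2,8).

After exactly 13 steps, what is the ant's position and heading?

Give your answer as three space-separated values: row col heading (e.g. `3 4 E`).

Step 1: on WHITE (2,7): turn R to N, flip to black, move to (1,7). |black|=4
Step 2: on WHITE (1,7): turn R to E, flip to black, move to (1,8). |black|=5
Step 3: on WHITE (1,8): turn R to S, flip to black, move to (2,8). |black|=6
Step 4: on BLACK (2,8): turn L to E, flip to white, move to (2,9). |black|=5
Step 5: on WHITE (2,9): turn R to S, flip to black, move to (3,9). |black|=6
Step 6: on WHITE (3,9): turn R to W, flip to black, move to (3,8). |black|=7
Step 7: on WHITE (3,8): turn R to N, flip to black, move to (2,8). |black|=8
Step 8: on WHITE (2,8): turn R to E, flip to black, move to (2,9). |black|=9
Step 9: on BLACK (2,9): turn L to N, flip to white, move to (1,9). |black|=8
Step 10: on WHITE (1,9): turn R to E, flip to black, move to (1,10). |black|=9
Step 11: on WHITE (1,10): turn R to S, flip to black, move to (2,10). |black|=10
Step 12: on WHITE (2,10): turn R to W, flip to black, move to (2,9). |black|=11
Step 13: on WHITE (2,9): turn R to N, flip to black, move to (1,9). |black|=12

Answer: 1 9 N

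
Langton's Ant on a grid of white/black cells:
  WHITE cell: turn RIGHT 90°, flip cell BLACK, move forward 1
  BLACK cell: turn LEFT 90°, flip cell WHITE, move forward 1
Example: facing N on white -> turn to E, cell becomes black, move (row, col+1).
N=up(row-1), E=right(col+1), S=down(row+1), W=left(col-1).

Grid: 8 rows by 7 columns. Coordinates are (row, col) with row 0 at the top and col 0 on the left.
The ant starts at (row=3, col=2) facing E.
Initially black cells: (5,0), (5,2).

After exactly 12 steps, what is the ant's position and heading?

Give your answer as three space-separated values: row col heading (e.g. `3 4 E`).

Step 1: on WHITE (3,2): turn R to S, flip to black, move to (4,2). |black|=3
Step 2: on WHITE (4,2): turn R to W, flip to black, move to (4,1). |black|=4
Step 3: on WHITE (4,1): turn R to N, flip to black, move to (3,1). |black|=5
Step 4: on WHITE (3,1): turn R to E, flip to black, move to (3,2). |black|=6
Step 5: on BLACK (3,2): turn L to N, flip to white, move to (2,2). |black|=5
Step 6: on WHITE (2,2): turn R to E, flip to black, move to (2,3). |black|=6
Step 7: on WHITE (2,3): turn R to S, flip to black, move to (3,3). |black|=7
Step 8: on WHITE (3,3): turn R to W, flip to black, move to (3,2). |black|=8
Step 9: on WHITE (3,2): turn R to N, flip to black, move to (2,2). |black|=9
Step 10: on BLACK (2,2): turn L to W, flip to white, move to (2,1). |black|=8
Step 11: on WHITE (2,1): turn R to N, flip to black, move to (1,1). |black|=9
Step 12: on WHITE (1,1): turn R to E, flip to black, move to (1,2). |black|=10

Answer: 1 2 E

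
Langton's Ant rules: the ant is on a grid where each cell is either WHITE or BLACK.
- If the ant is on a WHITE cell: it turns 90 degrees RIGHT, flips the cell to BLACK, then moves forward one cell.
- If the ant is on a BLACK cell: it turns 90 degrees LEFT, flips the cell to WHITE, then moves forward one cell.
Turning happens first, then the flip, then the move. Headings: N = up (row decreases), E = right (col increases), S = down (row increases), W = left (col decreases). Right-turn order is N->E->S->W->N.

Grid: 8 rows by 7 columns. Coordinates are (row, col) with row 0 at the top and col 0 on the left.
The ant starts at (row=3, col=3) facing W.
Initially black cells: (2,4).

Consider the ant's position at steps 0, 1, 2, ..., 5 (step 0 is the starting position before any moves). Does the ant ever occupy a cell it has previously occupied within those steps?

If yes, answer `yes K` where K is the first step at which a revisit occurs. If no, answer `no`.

Step 1: on WHITE (3,3): turn R to N, flip to black, move to (2,3). |black|=2 — new cell
Step 2: on WHITE (2,3): turn R to E, flip to black, move to (2,4). |black|=3 — new cell
Step 3: on BLACK (2,4): turn L to N, flip to white, move to (1,4). |black|=2 — new cell
Step 4: on WHITE (1,4): turn R to E, flip to black, move to (1,5). |black|=3 — new cell
Step 5: on WHITE (1,5): turn R to S, flip to black, move to (2,5). |black|=4 — new cell
No revisit within 5 steps.

Answer: no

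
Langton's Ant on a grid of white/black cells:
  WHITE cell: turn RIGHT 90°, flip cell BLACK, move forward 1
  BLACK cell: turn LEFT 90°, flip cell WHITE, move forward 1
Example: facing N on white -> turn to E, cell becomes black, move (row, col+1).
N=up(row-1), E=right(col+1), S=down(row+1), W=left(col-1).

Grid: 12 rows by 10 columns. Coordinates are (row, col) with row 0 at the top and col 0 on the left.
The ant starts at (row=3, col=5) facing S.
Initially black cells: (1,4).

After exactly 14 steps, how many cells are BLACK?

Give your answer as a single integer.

Answer: 11

Derivation:
Step 1: on WHITE (3,5): turn R to W, flip to black, move to (3,4). |black|=2
Step 2: on WHITE (3,4): turn R to N, flip to black, move to (2,4). |black|=3
Step 3: on WHITE (2,4): turn R to E, flip to black, move to (2,5). |black|=4
Step 4: on WHITE (2,5): turn R to S, flip to black, move to (3,5). |black|=5
Step 5: on BLACK (3,5): turn L to E, flip to white, move to (3,6). |black|=4
Step 6: on WHITE (3,6): turn R to S, flip to black, move to (4,6). |black|=5
Step 7: on WHITE (4,6): turn R to W, flip to black, move to (4,5). |black|=6
Step 8: on WHITE (4,5): turn R to N, flip to black, move to (3,5). |black|=7
Step 9: on WHITE (3,5): turn R to E, flip to black, move to (3,6). |black|=8
Step 10: on BLACK (3,6): turn L to N, flip to white, move to (2,6). |black|=7
Step 11: on WHITE (2,6): turn R to E, flip to black, move to (2,7). |black|=8
Step 12: on WHITE (2,7): turn R to S, flip to black, move to (3,7). |black|=9
Step 13: on WHITE (3,7): turn R to W, flip to black, move to (3,6). |black|=10
Step 14: on WHITE (3,6): turn R to N, flip to black, move to (2,6). |black|=11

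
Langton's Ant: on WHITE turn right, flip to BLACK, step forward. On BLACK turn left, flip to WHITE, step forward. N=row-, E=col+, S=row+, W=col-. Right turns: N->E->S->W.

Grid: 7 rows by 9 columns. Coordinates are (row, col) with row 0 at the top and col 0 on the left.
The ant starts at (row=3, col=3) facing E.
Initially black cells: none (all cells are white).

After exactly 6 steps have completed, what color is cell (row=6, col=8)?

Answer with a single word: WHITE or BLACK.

Answer: WHITE

Derivation:
Step 1: on WHITE (3,3): turn R to S, flip to black, move to (4,3). |black|=1
Step 2: on WHITE (4,3): turn R to W, flip to black, move to (4,2). |black|=2
Step 3: on WHITE (4,2): turn R to N, flip to black, move to (3,2). |black|=3
Step 4: on WHITE (3,2): turn R to E, flip to black, move to (3,3). |black|=4
Step 5: on BLACK (3,3): turn L to N, flip to white, move to (2,3). |black|=3
Step 6: on WHITE (2,3): turn R to E, flip to black, move to (2,4). |black|=4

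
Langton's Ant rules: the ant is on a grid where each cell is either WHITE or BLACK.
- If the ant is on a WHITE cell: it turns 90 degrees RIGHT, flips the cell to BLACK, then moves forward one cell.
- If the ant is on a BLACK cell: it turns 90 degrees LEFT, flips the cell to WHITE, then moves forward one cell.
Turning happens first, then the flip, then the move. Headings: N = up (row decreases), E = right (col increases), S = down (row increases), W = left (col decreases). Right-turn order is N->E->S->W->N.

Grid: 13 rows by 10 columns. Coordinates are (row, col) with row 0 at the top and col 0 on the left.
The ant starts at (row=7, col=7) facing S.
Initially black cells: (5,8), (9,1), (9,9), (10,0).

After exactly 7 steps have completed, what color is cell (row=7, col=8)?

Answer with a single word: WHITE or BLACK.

Step 1: on WHITE (7,7): turn R to W, flip to black, move to (7,6). |black|=5
Step 2: on WHITE (7,6): turn R to N, flip to black, move to (6,6). |black|=6
Step 3: on WHITE (6,6): turn R to E, flip to black, move to (6,7). |black|=7
Step 4: on WHITE (6,7): turn R to S, flip to black, move to (7,7). |black|=8
Step 5: on BLACK (7,7): turn L to E, flip to white, move to (7,8). |black|=7
Step 6: on WHITE (7,8): turn R to S, flip to black, move to (8,8). |black|=8
Step 7: on WHITE (8,8): turn R to W, flip to black, move to (8,7). |black|=9

Answer: BLACK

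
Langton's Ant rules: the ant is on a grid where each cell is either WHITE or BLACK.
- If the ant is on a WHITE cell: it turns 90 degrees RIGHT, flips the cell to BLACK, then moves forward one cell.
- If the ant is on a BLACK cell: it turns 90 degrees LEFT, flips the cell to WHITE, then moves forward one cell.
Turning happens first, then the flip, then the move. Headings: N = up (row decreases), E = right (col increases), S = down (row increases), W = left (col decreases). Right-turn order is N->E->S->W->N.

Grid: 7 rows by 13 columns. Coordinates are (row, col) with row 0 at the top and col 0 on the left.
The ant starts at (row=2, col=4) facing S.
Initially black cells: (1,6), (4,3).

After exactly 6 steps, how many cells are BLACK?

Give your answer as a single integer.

Step 1: on WHITE (2,4): turn R to W, flip to black, move to (2,3). |black|=3
Step 2: on WHITE (2,3): turn R to N, flip to black, move to (1,3). |black|=4
Step 3: on WHITE (1,3): turn R to E, flip to black, move to (1,4). |black|=5
Step 4: on WHITE (1,4): turn R to S, flip to black, move to (2,4). |black|=6
Step 5: on BLACK (2,4): turn L to E, flip to white, move to (2,5). |black|=5
Step 6: on WHITE (2,5): turn R to S, flip to black, move to (3,5). |black|=6

Answer: 6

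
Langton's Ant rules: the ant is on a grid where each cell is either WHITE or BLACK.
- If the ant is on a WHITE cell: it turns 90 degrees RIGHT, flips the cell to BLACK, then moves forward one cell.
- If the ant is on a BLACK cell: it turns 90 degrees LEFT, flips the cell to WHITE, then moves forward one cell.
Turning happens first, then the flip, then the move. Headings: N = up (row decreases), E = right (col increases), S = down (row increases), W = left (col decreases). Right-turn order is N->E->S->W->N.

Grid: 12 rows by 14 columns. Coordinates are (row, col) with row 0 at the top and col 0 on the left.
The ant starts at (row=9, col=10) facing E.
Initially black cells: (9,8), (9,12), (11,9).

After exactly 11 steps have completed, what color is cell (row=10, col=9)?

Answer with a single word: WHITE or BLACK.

Step 1: on WHITE (9,10): turn R to S, flip to black, move to (10,10). |black|=4
Step 2: on WHITE (10,10): turn R to W, flip to black, move to (10,9). |black|=5
Step 3: on WHITE (10,9): turn R to N, flip to black, move to (9,9). |black|=6
Step 4: on WHITE (9,9): turn R to E, flip to black, move to (9,10). |black|=7
Step 5: on BLACK (9,10): turn L to N, flip to white, move to (8,10). |black|=6
Step 6: on WHITE (8,10): turn R to E, flip to black, move to (8,11). |black|=7
Step 7: on WHITE (8,11): turn R to S, flip to black, move to (9,11). |black|=8
Step 8: on WHITE (9,11): turn R to W, flip to black, move to (9,10). |black|=9
Step 9: on WHITE (9,10): turn R to N, flip to black, move to (8,10). |black|=10
Step 10: on BLACK (8,10): turn L to W, flip to white, move to (8,9). |black|=9
Step 11: on WHITE (8,9): turn R to N, flip to black, move to (7,9). |black|=10

Answer: BLACK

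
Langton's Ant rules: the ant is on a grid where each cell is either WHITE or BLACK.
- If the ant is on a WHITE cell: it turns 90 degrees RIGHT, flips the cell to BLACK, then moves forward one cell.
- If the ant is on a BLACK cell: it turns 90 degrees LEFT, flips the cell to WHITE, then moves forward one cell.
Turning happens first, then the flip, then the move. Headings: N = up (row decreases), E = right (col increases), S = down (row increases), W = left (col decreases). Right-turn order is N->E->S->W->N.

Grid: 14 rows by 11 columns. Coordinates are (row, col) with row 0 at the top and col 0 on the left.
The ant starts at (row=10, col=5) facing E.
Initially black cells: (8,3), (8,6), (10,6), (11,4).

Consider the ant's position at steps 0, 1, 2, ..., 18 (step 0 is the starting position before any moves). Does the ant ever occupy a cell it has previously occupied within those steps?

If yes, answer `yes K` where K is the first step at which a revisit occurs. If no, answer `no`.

Answer: yes 6

Derivation:
Step 1: on WHITE (10,5): turn R to S, flip to black, move to (11,5). |black|=5 — new cell
Step 2: on WHITE (11,5): turn R to W, flip to black, move to (11,4). |black|=6 — new cell
Step 3: on BLACK (11,4): turn L to S, flip to white, move to (12,4). |black|=5 — new cell
Step 4: on WHITE (12,4): turn R to W, flip to black, move to (12,3). |black|=6 — new cell
Step 5: on WHITE (12,3): turn R to N, flip to black, move to (11,3). |black|=7 — new cell
Step 6: on WHITE (11,3): turn R to E, flip to black, move to (11,4). |black|=8 — REVISIT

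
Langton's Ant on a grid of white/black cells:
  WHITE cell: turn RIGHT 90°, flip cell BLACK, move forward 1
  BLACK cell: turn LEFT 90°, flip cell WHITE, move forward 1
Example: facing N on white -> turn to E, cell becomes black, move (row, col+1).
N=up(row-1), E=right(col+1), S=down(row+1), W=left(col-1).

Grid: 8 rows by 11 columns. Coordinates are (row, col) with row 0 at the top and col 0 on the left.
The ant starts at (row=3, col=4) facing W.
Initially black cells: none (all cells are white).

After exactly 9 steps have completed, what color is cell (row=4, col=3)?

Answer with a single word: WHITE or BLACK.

Answer: BLACK

Derivation:
Step 1: on WHITE (3,4): turn R to N, flip to black, move to (2,4). |black|=1
Step 2: on WHITE (2,4): turn R to E, flip to black, move to (2,5). |black|=2
Step 3: on WHITE (2,5): turn R to S, flip to black, move to (3,5). |black|=3
Step 4: on WHITE (3,5): turn R to W, flip to black, move to (3,4). |black|=4
Step 5: on BLACK (3,4): turn L to S, flip to white, move to (4,4). |black|=3
Step 6: on WHITE (4,4): turn R to W, flip to black, move to (4,3). |black|=4
Step 7: on WHITE (4,3): turn R to N, flip to black, move to (3,3). |black|=5
Step 8: on WHITE (3,3): turn R to E, flip to black, move to (3,4). |black|=6
Step 9: on WHITE (3,4): turn R to S, flip to black, move to (4,4). |black|=7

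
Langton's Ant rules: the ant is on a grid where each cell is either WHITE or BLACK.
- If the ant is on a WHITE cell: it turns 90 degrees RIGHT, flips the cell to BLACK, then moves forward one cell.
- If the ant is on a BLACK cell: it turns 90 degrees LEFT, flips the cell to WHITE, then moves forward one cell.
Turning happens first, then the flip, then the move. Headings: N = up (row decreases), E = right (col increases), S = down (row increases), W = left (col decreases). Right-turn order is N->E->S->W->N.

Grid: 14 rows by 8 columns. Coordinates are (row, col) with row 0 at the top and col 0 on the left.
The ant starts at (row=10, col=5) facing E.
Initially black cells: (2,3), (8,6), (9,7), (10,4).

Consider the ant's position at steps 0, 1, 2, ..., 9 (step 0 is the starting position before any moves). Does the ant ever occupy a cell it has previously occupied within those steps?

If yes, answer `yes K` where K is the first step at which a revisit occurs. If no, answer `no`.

Answer: yes 7

Derivation:
Step 1: on WHITE (10,5): turn R to S, flip to black, move to (11,5). |black|=5 — new cell
Step 2: on WHITE (11,5): turn R to W, flip to black, move to (11,4). |black|=6 — new cell
Step 3: on WHITE (11,4): turn R to N, flip to black, move to (10,4). |black|=7 — new cell
Step 4: on BLACK (10,4): turn L to W, flip to white, move to (10,3). |black|=6 — new cell
Step 5: on WHITE (10,3): turn R to N, flip to black, move to (9,3). |black|=7 — new cell
Step 6: on WHITE (9,3): turn R to E, flip to black, move to (9,4). |black|=8 — new cell
Step 7: on WHITE (9,4): turn R to S, flip to black, move to (10,4). |black|=9 — REVISIT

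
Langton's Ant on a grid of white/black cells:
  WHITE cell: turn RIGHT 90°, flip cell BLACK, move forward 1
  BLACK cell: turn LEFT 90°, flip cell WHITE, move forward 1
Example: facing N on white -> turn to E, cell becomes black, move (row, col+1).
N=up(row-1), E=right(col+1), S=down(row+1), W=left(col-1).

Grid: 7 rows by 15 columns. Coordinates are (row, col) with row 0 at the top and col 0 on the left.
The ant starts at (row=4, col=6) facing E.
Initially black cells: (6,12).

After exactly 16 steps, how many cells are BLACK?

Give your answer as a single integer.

Answer: 9

Derivation:
Step 1: on WHITE (4,6): turn R to S, flip to black, move to (5,6). |black|=2
Step 2: on WHITE (5,6): turn R to W, flip to black, move to (5,5). |black|=3
Step 3: on WHITE (5,5): turn R to N, flip to black, move to (4,5). |black|=4
Step 4: on WHITE (4,5): turn R to E, flip to black, move to (4,6). |black|=5
Step 5: on BLACK (4,6): turn L to N, flip to white, move to (3,6). |black|=4
Step 6: on WHITE (3,6): turn R to E, flip to black, move to (3,7). |black|=5
Step 7: on WHITE (3,7): turn R to S, flip to black, move to (4,7). |black|=6
Step 8: on WHITE (4,7): turn R to W, flip to black, move to (4,6). |black|=7
Step 9: on WHITE (4,6): turn R to N, flip to black, move to (3,6). |black|=8
Step 10: on BLACK (3,6): turn L to W, flip to white, move to (3,5). |black|=7
Step 11: on WHITE (3,5): turn R to N, flip to black, move to (2,5). |black|=8
Step 12: on WHITE (2,5): turn R to E, flip to black, move to (2,6). |black|=9
Step 13: on WHITE (2,6): turn R to S, flip to black, move to (3,6). |black|=10
Step 14: on WHITE (3,6): turn R to W, flip to black, move to (3,5). |black|=11
Step 15: on BLACK (3,5): turn L to S, flip to white, move to (4,5). |black|=10
Step 16: on BLACK (4,5): turn L to E, flip to white, move to (4,6). |black|=9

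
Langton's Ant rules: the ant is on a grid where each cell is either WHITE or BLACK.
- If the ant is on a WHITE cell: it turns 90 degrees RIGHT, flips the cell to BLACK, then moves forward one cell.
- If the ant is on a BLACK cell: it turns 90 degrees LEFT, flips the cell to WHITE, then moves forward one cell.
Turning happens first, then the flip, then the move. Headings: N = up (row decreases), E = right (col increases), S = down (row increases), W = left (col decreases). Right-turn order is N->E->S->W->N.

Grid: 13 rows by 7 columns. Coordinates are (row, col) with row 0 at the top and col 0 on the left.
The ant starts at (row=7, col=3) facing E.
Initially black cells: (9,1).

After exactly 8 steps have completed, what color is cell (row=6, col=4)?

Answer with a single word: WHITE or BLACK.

Step 1: on WHITE (7,3): turn R to S, flip to black, move to (8,3). |black|=2
Step 2: on WHITE (8,3): turn R to W, flip to black, move to (8,2). |black|=3
Step 3: on WHITE (8,2): turn R to N, flip to black, move to (7,2). |black|=4
Step 4: on WHITE (7,2): turn R to E, flip to black, move to (7,3). |black|=5
Step 5: on BLACK (7,3): turn L to N, flip to white, move to (6,3). |black|=4
Step 6: on WHITE (6,3): turn R to E, flip to black, move to (6,4). |black|=5
Step 7: on WHITE (6,4): turn R to S, flip to black, move to (7,4). |black|=6
Step 8: on WHITE (7,4): turn R to W, flip to black, move to (7,3). |black|=7

Answer: BLACK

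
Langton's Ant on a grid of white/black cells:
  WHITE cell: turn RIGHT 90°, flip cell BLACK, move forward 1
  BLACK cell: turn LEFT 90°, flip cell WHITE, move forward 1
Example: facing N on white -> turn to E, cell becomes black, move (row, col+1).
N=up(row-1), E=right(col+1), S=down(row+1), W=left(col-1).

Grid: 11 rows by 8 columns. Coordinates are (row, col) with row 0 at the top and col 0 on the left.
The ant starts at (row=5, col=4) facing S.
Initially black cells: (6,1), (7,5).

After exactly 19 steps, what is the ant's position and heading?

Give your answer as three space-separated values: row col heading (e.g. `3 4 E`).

Step 1: on WHITE (5,4): turn R to W, flip to black, move to (5,3). |black|=3
Step 2: on WHITE (5,3): turn R to N, flip to black, move to (4,3). |black|=4
Step 3: on WHITE (4,3): turn R to E, flip to black, move to (4,4). |black|=5
Step 4: on WHITE (4,4): turn R to S, flip to black, move to (5,4). |black|=6
Step 5: on BLACK (5,4): turn L to E, flip to white, move to (5,5). |black|=5
Step 6: on WHITE (5,5): turn R to S, flip to black, move to (6,5). |black|=6
Step 7: on WHITE (6,5): turn R to W, flip to black, move to (6,4). |black|=7
Step 8: on WHITE (6,4): turn R to N, flip to black, move to (5,4). |black|=8
Step 9: on WHITE (5,4): turn R to E, flip to black, move to (5,5). |black|=9
Step 10: on BLACK (5,5): turn L to N, flip to white, move to (4,5). |black|=8
Step 11: on WHITE (4,5): turn R to E, flip to black, move to (4,6). |black|=9
Step 12: on WHITE (4,6): turn R to S, flip to black, move to (5,6). |black|=10
Step 13: on WHITE (5,6): turn R to W, flip to black, move to (5,5). |black|=11
Step 14: on WHITE (5,5): turn R to N, flip to black, move to (4,5). |black|=12
Step 15: on BLACK (4,5): turn L to W, flip to white, move to (4,4). |black|=11
Step 16: on BLACK (4,4): turn L to S, flip to white, move to (5,4). |black|=10
Step 17: on BLACK (5,4): turn L to E, flip to white, move to (5,5). |black|=9
Step 18: on BLACK (5,5): turn L to N, flip to white, move to (4,5). |black|=8
Step 19: on WHITE (4,5): turn R to E, flip to black, move to (4,6). |black|=9

Answer: 4 6 E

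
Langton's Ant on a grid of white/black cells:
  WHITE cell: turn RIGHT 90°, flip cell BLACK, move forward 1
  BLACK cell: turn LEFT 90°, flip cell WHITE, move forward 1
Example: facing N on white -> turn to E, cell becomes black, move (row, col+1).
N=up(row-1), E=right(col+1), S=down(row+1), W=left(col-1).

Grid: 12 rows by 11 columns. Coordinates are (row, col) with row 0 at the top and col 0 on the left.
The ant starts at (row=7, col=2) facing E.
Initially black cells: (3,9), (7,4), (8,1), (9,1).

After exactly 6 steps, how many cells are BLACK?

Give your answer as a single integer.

Step 1: on WHITE (7,2): turn R to S, flip to black, move to (8,2). |black|=5
Step 2: on WHITE (8,2): turn R to W, flip to black, move to (8,1). |black|=6
Step 3: on BLACK (8,1): turn L to S, flip to white, move to (9,1). |black|=5
Step 4: on BLACK (9,1): turn L to E, flip to white, move to (9,2). |black|=4
Step 5: on WHITE (9,2): turn R to S, flip to black, move to (10,2). |black|=5
Step 6: on WHITE (10,2): turn R to W, flip to black, move to (10,1). |black|=6

Answer: 6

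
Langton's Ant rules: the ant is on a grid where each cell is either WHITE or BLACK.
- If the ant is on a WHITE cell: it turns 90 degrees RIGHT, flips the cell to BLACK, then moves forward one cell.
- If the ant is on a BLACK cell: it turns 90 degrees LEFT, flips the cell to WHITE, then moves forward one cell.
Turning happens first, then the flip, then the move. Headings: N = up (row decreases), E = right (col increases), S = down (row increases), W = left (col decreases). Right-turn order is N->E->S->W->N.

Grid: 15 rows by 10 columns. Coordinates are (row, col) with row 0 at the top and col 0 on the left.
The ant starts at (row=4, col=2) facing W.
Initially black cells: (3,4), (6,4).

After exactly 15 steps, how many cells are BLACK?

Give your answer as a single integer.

Answer: 11

Derivation:
Step 1: on WHITE (4,2): turn R to N, flip to black, move to (3,2). |black|=3
Step 2: on WHITE (3,2): turn R to E, flip to black, move to (3,3). |black|=4
Step 3: on WHITE (3,3): turn R to S, flip to black, move to (4,3). |black|=5
Step 4: on WHITE (4,3): turn R to W, flip to black, move to (4,2). |black|=6
Step 5: on BLACK (4,2): turn L to S, flip to white, move to (5,2). |black|=5
Step 6: on WHITE (5,2): turn R to W, flip to black, move to (5,1). |black|=6
Step 7: on WHITE (5,1): turn R to N, flip to black, move to (4,1). |black|=7
Step 8: on WHITE (4,1): turn R to E, flip to black, move to (4,2). |black|=8
Step 9: on WHITE (4,2): turn R to S, flip to black, move to (5,2). |black|=9
Step 10: on BLACK (5,2): turn L to E, flip to white, move to (5,3). |black|=8
Step 11: on WHITE (5,3): turn R to S, flip to black, move to (6,3). |black|=9
Step 12: on WHITE (6,3): turn R to W, flip to black, move to (6,2). |black|=10
Step 13: on WHITE (6,2): turn R to N, flip to black, move to (5,2). |black|=11
Step 14: on WHITE (5,2): turn R to E, flip to black, move to (5,3). |black|=12
Step 15: on BLACK (5,3): turn L to N, flip to white, move to (4,3). |black|=11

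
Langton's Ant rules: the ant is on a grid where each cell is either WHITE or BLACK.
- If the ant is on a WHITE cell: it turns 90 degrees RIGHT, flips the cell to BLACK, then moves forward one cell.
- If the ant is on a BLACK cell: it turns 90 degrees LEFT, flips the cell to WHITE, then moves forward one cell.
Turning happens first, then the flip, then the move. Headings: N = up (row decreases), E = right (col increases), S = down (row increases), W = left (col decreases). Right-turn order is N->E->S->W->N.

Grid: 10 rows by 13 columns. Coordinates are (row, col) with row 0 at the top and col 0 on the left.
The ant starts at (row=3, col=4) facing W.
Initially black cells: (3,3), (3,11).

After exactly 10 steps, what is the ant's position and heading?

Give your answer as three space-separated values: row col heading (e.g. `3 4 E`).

Answer: 2 3 E

Derivation:
Step 1: on WHITE (3,4): turn R to N, flip to black, move to (2,4). |black|=3
Step 2: on WHITE (2,4): turn R to E, flip to black, move to (2,5). |black|=4
Step 3: on WHITE (2,5): turn R to S, flip to black, move to (3,5). |black|=5
Step 4: on WHITE (3,5): turn R to W, flip to black, move to (3,4). |black|=6
Step 5: on BLACK (3,4): turn L to S, flip to white, move to (4,4). |black|=5
Step 6: on WHITE (4,4): turn R to W, flip to black, move to (4,3). |black|=6
Step 7: on WHITE (4,3): turn R to N, flip to black, move to (3,3). |black|=7
Step 8: on BLACK (3,3): turn L to W, flip to white, move to (3,2). |black|=6
Step 9: on WHITE (3,2): turn R to N, flip to black, move to (2,2). |black|=7
Step 10: on WHITE (2,2): turn R to E, flip to black, move to (2,3). |black|=8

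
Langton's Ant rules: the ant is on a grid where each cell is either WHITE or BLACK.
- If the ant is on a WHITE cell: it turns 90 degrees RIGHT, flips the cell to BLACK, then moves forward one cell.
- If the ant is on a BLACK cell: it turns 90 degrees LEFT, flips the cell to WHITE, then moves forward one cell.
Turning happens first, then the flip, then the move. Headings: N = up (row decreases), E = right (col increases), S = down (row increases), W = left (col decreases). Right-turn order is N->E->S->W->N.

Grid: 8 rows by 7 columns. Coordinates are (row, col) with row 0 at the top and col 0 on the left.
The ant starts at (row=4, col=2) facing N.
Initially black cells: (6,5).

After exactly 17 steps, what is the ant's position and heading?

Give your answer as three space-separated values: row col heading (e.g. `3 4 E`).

Answer: 4 1 W

Derivation:
Step 1: on WHITE (4,2): turn R to E, flip to black, move to (4,3). |black|=2
Step 2: on WHITE (4,3): turn R to S, flip to black, move to (5,3). |black|=3
Step 3: on WHITE (5,3): turn R to W, flip to black, move to (5,2). |black|=4
Step 4: on WHITE (5,2): turn R to N, flip to black, move to (4,2). |black|=5
Step 5: on BLACK (4,2): turn L to W, flip to white, move to (4,1). |black|=4
Step 6: on WHITE (4,1): turn R to N, flip to black, move to (3,1). |black|=5
Step 7: on WHITE (3,1): turn R to E, flip to black, move to (3,2). |black|=6
Step 8: on WHITE (3,2): turn R to S, flip to black, move to (4,2). |black|=7
Step 9: on WHITE (4,2): turn R to W, flip to black, move to (4,1). |black|=8
Step 10: on BLACK (4,1): turn L to S, flip to white, move to (5,1). |black|=7
Step 11: on WHITE (5,1): turn R to W, flip to black, move to (5,0). |black|=8
Step 12: on WHITE (5,0): turn R to N, flip to black, move to (4,0). |black|=9
Step 13: on WHITE (4,0): turn R to E, flip to black, move to (4,1). |black|=10
Step 14: on WHITE (4,1): turn R to S, flip to black, move to (5,1). |black|=11
Step 15: on BLACK (5,1): turn L to E, flip to white, move to (5,2). |black|=10
Step 16: on BLACK (5,2): turn L to N, flip to white, move to (4,2). |black|=9
Step 17: on BLACK (4,2): turn L to W, flip to white, move to (4,1). |black|=8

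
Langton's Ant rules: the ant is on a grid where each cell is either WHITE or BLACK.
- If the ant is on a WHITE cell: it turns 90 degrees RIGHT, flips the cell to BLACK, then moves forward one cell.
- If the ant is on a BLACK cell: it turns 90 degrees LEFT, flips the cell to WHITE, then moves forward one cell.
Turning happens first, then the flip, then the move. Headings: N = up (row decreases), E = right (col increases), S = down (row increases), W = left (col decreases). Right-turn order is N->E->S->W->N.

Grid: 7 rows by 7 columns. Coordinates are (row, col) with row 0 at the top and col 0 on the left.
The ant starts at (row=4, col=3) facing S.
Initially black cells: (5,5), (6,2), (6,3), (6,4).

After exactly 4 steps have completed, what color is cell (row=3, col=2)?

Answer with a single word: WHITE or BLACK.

Answer: BLACK

Derivation:
Step 1: on WHITE (4,3): turn R to W, flip to black, move to (4,2). |black|=5
Step 2: on WHITE (4,2): turn R to N, flip to black, move to (3,2). |black|=6
Step 3: on WHITE (3,2): turn R to E, flip to black, move to (3,3). |black|=7
Step 4: on WHITE (3,3): turn R to S, flip to black, move to (4,3). |black|=8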